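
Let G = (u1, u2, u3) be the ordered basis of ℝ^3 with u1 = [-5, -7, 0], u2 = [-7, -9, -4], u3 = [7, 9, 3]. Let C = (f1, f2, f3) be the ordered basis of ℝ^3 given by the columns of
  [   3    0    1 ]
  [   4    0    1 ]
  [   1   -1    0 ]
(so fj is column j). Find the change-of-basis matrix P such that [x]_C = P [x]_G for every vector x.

[[-2, -2, 2], [-2, 2, -1], [1, -1, 1]]

Column j of P is [uj]_C, since P maps G-coordinates to C-coordinates.
Expressing u1 in C: u1 = -2f1 - 2f2 + f3, so column 1 of P is [-2, -2, 1].
Doing the same for each uj gives P = [[-2, -2, 2], [-2, 2, -1], [1, -1, 1]].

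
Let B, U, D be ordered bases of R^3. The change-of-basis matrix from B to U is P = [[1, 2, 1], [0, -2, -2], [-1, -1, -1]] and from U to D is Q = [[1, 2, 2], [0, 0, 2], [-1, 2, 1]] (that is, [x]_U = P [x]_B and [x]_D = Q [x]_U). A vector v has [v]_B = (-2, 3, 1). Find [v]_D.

Apply P to get U-coordinates (5, -8, -2), then Q to get D-coordinates.
The result is [v]_D = (-15, -4, -23).

(-15, -4, -23)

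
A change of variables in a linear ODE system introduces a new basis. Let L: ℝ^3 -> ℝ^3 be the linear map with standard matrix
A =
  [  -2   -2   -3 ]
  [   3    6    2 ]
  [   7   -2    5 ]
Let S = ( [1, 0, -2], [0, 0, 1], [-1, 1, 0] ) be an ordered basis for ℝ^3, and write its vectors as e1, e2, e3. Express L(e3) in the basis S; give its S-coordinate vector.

[3, -3, 3]

Column 3 of [L]_S is the S-coordinate vector of L(e3).
In standard coordinates L(e3) = A e3 = [0, 3, -9].
Converting to S: [0, 3, -9] = 3e1 - 3e2 + 3e3, so the coordinate vector is [3, -3, 3].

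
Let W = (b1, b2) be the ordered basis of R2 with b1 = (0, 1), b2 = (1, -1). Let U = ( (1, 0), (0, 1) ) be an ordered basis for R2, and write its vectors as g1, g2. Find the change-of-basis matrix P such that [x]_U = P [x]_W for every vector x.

Column j of P is [bj]_U, since P maps W-coordinates to U-coordinates.
Expressing b1 in U: b1 = 0·g1 + g2, so column 1 of P is (0, 1).
Doing the same for each bj gives P = [[0, 1], [1, -1]].

[[0, 1], [1, -1]]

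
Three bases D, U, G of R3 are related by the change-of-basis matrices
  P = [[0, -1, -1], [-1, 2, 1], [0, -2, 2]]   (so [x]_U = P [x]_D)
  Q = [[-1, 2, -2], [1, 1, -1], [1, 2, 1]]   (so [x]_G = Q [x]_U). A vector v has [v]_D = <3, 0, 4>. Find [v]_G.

Apply P to get U-coordinates <-4, 1, 8>, then Q to get G-coordinates.
The result is [v]_G = <-10, -11, 6>.

<-10, -11, 6>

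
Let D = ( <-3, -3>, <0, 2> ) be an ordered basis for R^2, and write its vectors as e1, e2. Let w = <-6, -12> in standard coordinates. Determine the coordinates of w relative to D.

<2, -3>

[w]_D is the unique c with M c = w, where M has columns e1, e2.
System: -3c_1 + 0c_2 = -6, -3c_1 + 2c_2 = -12; solving gives c_1 = 2, c_2 = -3.
Check: 2e1 - 3e2 = <-6, -12>.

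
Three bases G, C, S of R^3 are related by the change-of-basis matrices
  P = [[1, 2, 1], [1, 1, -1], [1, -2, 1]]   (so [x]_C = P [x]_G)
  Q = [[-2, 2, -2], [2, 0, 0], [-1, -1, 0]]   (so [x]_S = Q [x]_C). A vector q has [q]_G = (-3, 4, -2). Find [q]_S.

Apply P to get C-coordinates (3, 3, -13), then Q to get S-coordinates.
The result is [q]_S = (26, 6, -6).

(26, 6, -6)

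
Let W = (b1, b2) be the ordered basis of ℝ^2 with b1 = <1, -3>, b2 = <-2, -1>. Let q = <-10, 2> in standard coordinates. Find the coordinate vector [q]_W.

<-2, 4>

Write q = c_1 b1 + c_2 b2 and solve for the c_i.
System: c_1 - 2c_2 = -10, -3c_1 - c_2 = 2; solving gives c_1 = -2, c_2 = 4.
Check: -2b1 + 4b2 = <-10, 2>.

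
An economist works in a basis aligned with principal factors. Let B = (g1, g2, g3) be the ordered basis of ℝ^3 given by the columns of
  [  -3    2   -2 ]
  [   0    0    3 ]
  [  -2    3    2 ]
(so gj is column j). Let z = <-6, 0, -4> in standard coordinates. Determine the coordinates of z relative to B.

<2, 0, 0>

Write z = c_1 g1 + ... + c_3 g3 and solve for the c_i.
Gaussian elimination on [M | z] yields c = (2, 0, 0).
Check: 2g1 + 0·g2 + 0·g3 = <-6, 0, -4>.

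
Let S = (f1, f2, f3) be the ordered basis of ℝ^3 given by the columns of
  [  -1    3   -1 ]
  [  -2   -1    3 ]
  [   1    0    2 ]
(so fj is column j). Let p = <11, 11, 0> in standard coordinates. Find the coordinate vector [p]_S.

<-4, 3, 2>

[p]_S is the unique c with M c = p, where M has columns f1, ..., f3.
Gaussian elimination on [M | p] yields c = (-4, 3, 2).
Check: -4f1 + 3f2 + 2f3 = <11, 11, 0>.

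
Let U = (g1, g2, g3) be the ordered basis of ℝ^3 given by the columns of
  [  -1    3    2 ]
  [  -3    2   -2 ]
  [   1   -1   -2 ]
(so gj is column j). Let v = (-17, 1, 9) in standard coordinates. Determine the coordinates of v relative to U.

(-1, -4, -3)

[v]_U is the unique c with M c = v, where M has columns g1, ..., g3.
Row-reducing the augmented matrix [M | v] gives c = (-1, -4, -3).
Check: -g1 - 4g2 - 3g3 = (-17, 1, 9).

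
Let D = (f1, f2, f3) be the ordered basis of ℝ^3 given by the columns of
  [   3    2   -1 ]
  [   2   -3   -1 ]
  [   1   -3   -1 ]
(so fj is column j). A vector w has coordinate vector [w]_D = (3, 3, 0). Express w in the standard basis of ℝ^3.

w = M [w]_D, where M has columns f1, ..., f3.
Carrying out the matrix-vector product, w = (15, -3, -6).

(15, -3, -6)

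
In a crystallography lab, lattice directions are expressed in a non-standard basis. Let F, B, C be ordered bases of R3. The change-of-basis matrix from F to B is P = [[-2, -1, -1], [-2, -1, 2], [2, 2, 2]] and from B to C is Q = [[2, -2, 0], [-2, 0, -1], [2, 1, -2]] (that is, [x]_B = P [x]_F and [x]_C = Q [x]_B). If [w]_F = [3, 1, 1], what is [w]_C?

First [w]_B = P [w]_F = [-8, -5, 10].
Then [w]_C = Q [w]_B = [-6, 6, -41].

[-6, 6, -41]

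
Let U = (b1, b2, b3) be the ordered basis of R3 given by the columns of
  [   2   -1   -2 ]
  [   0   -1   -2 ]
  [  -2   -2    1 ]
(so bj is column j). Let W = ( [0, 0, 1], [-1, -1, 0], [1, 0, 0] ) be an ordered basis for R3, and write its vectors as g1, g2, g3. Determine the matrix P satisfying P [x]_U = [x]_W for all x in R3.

[[-2, -2, 1], [0, 1, 2], [2, 0, 0]]

Let M have columns bj and N have columns gj. Then for every x, N [x]_W = x = M [x]_U, so P = N^(-1) M.
Since det N = 1, N^(-1) has integer entries; multiplying gives P = [[-2, -2, 1], [0, 1, 2], [2, 0, 0]].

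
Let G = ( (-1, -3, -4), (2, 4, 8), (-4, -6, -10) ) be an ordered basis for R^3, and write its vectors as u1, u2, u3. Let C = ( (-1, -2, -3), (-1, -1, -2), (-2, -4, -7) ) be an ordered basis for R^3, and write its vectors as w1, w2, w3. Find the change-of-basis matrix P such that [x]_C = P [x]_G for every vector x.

Take x = uj: its G-coordinates are the j-th standard unit vector, so P e_j — column j of P — equals [uj]_C.
u1 = 2w1 - w2 + 0·w3, giving column 1 = (2, -1, 0); repeating for each j gives P = [[2, 2, 2], [-1, 0, 2], [0, -2, 0]].

[[2, 2, 2], [-1, 0, 2], [0, -2, 0]]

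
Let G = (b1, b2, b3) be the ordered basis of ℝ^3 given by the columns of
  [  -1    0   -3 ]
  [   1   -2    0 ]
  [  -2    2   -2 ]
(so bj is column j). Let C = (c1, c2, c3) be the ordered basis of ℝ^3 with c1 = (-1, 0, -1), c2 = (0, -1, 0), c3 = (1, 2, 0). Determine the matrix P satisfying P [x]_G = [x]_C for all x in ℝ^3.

Let M have columns bj and N have columns cj. Then for every x, N [x]_C = x = M [x]_G, so P = N^(-1) M.
Since det N = -1, N^(-1) has integer entries; multiplying gives P = [[2, -2, 2], [1, -2, -2], [1, -2, -1]].

[[2, -2, 2], [1, -2, -2], [1, -2, -1]]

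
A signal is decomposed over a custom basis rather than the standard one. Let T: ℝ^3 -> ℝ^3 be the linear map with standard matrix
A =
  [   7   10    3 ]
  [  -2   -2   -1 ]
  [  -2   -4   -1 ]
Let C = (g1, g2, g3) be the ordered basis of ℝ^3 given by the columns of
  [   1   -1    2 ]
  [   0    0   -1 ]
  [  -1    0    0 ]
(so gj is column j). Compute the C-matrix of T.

[[1, -2, 0], [-1, 1, 0], [1, -2, 2]]

With P the matrix whose columns are g1, ..., g3, [T]_C = P^(-1) A P.
Column by column: T(g1) = A g1 = <4, -1, -1>; its C-coordinates <1, -1, 1> give column 1.
Continuing for each basis vector yields [T]_C = [[1, -2, 0], [-1, 1, 0], [1, -2, 2]].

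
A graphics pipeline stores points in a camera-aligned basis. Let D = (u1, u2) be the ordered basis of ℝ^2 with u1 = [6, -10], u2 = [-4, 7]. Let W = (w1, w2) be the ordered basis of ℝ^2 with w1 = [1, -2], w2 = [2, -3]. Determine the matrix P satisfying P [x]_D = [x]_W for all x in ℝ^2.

Let M have columns uj and N have columns wj. Then for every x, N [x]_W = x = M [x]_D, so P = N^(-1) M.
Since det N = 1, N^(-1) has integer entries; multiplying gives P = [[2, -2], [2, -1]].

[[2, -2], [2, -1]]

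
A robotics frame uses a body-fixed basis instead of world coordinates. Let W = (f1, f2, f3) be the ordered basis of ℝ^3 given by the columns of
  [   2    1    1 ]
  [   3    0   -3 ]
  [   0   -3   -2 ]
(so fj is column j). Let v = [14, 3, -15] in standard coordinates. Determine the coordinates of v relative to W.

We seek scalars with c_1 f1 + ... + c_3 f3 = v; equivalently solve M c = v where the columns of M are f1, ..., f3.
Row-reducing the augmented matrix [M | v] gives c = (4, 3, 3).
Check: 4f1 + 3f2 + 3f3 = [14, 3, -15].

[4, 3, 3]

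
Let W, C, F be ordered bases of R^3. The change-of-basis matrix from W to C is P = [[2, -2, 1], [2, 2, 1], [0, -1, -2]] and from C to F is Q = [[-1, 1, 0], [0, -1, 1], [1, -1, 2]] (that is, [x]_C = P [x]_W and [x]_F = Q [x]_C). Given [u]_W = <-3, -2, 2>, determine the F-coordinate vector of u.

Apply P to get C-coordinates <0, -8, -2>, then Q to get F-coordinates.
The result is [u]_F = <-8, 6, 4>.

<-8, 6, 4>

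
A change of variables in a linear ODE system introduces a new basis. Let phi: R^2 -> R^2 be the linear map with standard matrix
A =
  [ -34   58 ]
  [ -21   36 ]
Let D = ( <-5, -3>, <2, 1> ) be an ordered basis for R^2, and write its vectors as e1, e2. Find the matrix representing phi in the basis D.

Let P have columns e1, e2. Then [phi]_D = P^(-1) A P.
Here det P = 1, so P^(-1) is integer; computing A P first and then P^(-1)(A P) gives [[2, 2], [3, 0]].

[[2, 2], [3, 0]]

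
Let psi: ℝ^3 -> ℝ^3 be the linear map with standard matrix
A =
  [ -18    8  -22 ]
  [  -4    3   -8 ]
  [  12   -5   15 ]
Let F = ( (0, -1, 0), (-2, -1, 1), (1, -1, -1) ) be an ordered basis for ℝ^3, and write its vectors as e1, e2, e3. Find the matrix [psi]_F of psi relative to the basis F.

With P the matrix whose columns are e1, ..., e3, [psi]_F = P^(-1) A P.
Column by column: psi(e1) = A e1 = (-8, -3, 5); its F-coordinates (2, 3, -2) give column 1.
Continuing for each basis vector yields [psi]_F = [[2, 3, -3], [3, -2, 2], [-2, 2, 0]].

[[2, 3, -3], [3, -2, 2], [-2, 2, 0]]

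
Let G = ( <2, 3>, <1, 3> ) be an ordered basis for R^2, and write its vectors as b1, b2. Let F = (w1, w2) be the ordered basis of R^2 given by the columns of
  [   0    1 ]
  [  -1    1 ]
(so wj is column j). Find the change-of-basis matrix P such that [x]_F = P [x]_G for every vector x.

[[-1, -2], [2, 1]]

Take x = bj: its G-coordinates are the j-th standard unit vector, so P e_j — column j of P — equals [bj]_F.
b1 = -w1 + 2w2, giving column 1 = <-1, 2>; repeating for each j gives P = [[-1, -2], [2, 1]].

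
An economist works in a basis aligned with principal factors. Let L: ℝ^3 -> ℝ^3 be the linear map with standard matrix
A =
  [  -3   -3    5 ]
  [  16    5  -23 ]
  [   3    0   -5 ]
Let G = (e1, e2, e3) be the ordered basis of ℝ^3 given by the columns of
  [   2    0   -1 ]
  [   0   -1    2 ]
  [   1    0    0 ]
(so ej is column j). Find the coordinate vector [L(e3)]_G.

Column 3 of [L]_G is the G-coordinate vector of L(e3).
In standard coordinates L(e3) = A e3 = [-3, -6, -3].
Converting to G: [-3, -6, -3] = -3e1 + 0·e2 - 3e3, so the coordinate vector is [-3, 0, -3].

[-3, 0, -3]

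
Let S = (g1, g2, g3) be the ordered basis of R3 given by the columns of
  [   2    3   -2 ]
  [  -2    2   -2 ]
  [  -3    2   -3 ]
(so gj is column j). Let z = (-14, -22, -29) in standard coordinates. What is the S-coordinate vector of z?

(3, -4, 4)

Write z = c_1 g1 + ... + c_3 g3 and solve for the c_i.
Gaussian elimination on [M | z] yields c = (3, -4, 4).
Check: 3g1 - 4g2 + 4g3 = (-14, -22, -29).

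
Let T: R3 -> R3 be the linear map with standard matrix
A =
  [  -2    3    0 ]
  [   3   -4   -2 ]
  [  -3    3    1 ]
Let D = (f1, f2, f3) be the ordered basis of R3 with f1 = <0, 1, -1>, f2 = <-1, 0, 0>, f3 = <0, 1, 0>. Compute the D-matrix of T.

[[-2, -3, -3], [-3, -2, -3], [0, 0, -1]]

The j-th column of [T]_D is [T(fj)]_D.
T(f1) = A f1 = <3, -2, 2> = -2f1 - 3f2 + 0·f3, so column 1 is <-2, -3, 0>.
Repeating for f2, f3 and assembling the columns gives [[-2, -3, -3], [-3, -2, -3], [0, 0, -1]].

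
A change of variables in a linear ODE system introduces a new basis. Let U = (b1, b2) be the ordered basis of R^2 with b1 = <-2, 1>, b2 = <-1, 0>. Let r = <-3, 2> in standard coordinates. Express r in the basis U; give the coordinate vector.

<2, -1>

[r]_U is the unique c with M c = r, where M has columns b1, b2.
System: -2c_1 - c_2 = -3, c_1 + 0c_2 = 2; solving gives c_1 = 2, c_2 = -1.
Check: 2b1 - b2 = <-3, 2>.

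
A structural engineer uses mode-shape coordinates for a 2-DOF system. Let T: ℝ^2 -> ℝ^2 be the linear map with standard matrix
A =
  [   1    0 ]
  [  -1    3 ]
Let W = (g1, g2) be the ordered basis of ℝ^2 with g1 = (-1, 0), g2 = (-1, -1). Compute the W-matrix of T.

With P the matrix whose columns are g1, g2, [T]_W = P^(-1) A P.
Column by column: T(g1) = A g1 = (-1, 1); its W-coordinates (2, -1) give column 1.
Continuing for each basis vector yields [T]_W = [[2, -1], [-1, 2]].

[[2, -1], [-1, 2]]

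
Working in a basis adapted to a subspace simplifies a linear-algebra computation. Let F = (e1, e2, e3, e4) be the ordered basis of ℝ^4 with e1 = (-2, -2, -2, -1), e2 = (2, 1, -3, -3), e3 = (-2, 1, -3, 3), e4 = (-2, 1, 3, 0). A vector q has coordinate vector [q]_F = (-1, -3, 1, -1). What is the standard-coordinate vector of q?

By definition q = -e1 - 3e2 + e3 - e4.
Summing componentwise gives (-4, -1, 5, 13).

(-4, -1, 5, 13)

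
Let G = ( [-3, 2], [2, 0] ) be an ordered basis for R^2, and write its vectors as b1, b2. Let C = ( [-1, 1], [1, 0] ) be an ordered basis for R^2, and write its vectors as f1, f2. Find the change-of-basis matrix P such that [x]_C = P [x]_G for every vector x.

Take x = bj: its G-coordinates are the j-th standard unit vector, so P e_j — column j of P — equals [bj]_C.
b1 = 2f1 - f2, giving column 1 = [2, -1]; repeating for each j gives P = [[2, 0], [-1, 2]].

[[2, 0], [-1, 2]]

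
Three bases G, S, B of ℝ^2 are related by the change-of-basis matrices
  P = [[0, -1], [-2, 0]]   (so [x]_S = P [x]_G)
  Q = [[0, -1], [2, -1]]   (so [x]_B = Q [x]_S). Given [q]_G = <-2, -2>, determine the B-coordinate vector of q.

First [q]_S = P [q]_G = <2, 4>.
Then [q]_B = Q [q]_S = <-4, 0>.

<-4, 0>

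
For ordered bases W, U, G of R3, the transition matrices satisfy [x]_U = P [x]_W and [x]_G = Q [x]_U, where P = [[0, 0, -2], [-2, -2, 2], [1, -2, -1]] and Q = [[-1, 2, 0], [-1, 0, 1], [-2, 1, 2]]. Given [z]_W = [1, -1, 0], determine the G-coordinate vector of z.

[0, 3, 6]

Composing the changes, [z]_G = Q P [z]_W.
Q P = [[-4, -4, 6], [1, -2, 1], [0, -6, 4]]; applying this to [1, -1, 0] gives [0, 3, 6].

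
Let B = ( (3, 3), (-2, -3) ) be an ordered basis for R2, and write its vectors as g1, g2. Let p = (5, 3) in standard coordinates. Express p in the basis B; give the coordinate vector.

We seek scalars with c_1 g1 + c_2 g2 = p; equivalently solve M c = p where the columns of M are g1, g2.
System: 3c_1 - 2c_2 = 5, 3c_1 - 3c_2 = 3; solving gives c_1 = 3, c_2 = 2.
Check: 3g1 + 2g2 = (5, 3).

(3, 2)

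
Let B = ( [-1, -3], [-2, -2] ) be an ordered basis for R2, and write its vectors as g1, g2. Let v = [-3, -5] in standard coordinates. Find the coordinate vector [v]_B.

[1, 1]

[v]_B is the unique c with M c = v, where M has columns g1, g2.
System: -c_1 - 2c_2 = -3, -3c_1 - 2c_2 = -5; solving gives c_1 = 1, c_2 = 1.
Check: g1 + g2 = [-3, -5].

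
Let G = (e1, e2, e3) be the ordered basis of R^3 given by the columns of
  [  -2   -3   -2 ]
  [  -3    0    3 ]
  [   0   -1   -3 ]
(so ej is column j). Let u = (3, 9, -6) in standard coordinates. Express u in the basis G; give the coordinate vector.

(0, -3, 3)

We seek scalars with c_1 e1 + ... + c_3 e3 = u; equivalently solve M c = u where the columns of M are e1, ..., e3.
Row-reducing the augmented matrix [M | u] gives c = (0, -3, 3).
Check: 0·e1 - 3e2 + 3e3 = (3, 9, -6).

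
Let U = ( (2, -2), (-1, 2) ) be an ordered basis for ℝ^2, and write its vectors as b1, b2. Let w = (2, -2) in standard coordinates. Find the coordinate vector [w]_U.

(1, 0)

[w]_U is the unique c with M c = w, where M has columns b1, b2.
System: 2c_1 - c_2 = 2, -2c_1 + 2c_2 = -2; solving gives c_1 = 1, c_2 = 0.
Check: b1 + 0·b2 = (2, -2).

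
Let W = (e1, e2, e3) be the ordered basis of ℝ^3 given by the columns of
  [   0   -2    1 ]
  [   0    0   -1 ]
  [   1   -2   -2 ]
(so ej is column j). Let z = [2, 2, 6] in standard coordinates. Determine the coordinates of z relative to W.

[-2, -2, -2]

We seek scalars with c_1 e1 + ... + c_3 e3 = z; equivalently solve M c = z where the columns of M are e1, ..., e3.
Solving this 3x3 system gives c = (-2, -2, -2).
Check: -2e1 - 2e2 - 2e3 = [2, 2, 6].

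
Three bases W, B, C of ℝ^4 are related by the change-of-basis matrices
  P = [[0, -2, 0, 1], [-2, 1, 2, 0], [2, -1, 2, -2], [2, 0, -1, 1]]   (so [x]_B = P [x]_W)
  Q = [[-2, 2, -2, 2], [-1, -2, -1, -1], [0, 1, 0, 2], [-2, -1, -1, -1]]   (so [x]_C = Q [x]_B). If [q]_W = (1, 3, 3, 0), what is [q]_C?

(14, -12, 5, 1)

Apply P to get B-coordinates (-6, 7, 5, -1), then Q to get C-coordinates.
The result is [q]_C = (14, -12, 5, 1).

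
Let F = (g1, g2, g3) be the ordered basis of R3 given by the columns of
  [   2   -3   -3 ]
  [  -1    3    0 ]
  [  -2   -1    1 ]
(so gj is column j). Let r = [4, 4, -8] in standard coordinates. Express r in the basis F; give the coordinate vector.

[2, 2, -2]

[r]_F is the unique c with M c = r, where M has columns g1, ..., g3.
Gaussian elimination on [M | r] yields c = (2, 2, -2).
Check: 2g1 + 2g2 - 2g3 = [4, 4, -8].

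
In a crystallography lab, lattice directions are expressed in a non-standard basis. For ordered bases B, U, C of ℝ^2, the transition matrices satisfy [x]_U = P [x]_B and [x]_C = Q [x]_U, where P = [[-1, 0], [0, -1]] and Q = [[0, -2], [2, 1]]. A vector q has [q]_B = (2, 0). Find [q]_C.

(0, -4)

Composing the changes, [q]_C = Q P [q]_B.
Q P = [[0, 2], [-2, -1]]; applying this to (2, 0) gives (0, -4).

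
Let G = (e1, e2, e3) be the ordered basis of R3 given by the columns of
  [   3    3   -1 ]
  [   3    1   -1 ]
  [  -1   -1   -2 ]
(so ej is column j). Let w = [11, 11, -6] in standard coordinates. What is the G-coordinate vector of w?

[w]_G is the unique c with M c = w, where M has columns e1, ..., e3.
Row-reducing the augmented matrix [M | w] gives c = (4, 0, 1).
Check: 4e1 + 0·e2 + e3 = [11, 11, -6].

[4, 0, 1]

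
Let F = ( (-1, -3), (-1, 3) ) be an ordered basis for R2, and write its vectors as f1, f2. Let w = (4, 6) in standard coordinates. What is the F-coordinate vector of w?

Write w = c_1 f1 + c_2 f2 and solve for the c_i.
System: -c_1 - c_2 = 4, -3c_1 + 3c_2 = 6; solving gives c_1 = -3, c_2 = -1.
Check: -3f1 - f2 = (4, 6).

(-3, -1)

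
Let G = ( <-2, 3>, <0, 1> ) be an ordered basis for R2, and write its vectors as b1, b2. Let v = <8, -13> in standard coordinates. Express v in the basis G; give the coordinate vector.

<-4, -1>

We seek scalars with c_1 b1 + c_2 b2 = v; equivalently solve M c = v where the columns of M are b1, b2.
System: -2c_1 + 0c_2 = 8, 3c_1 + c_2 = -13; solving gives c_1 = -4, c_2 = -1.
Check: -4b1 - b2 = <8, -13>.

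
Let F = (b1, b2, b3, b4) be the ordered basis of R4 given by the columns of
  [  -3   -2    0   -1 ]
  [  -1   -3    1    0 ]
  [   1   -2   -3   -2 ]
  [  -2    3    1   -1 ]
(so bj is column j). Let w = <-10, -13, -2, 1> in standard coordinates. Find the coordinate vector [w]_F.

We seek scalars with c_1 b1 + ... + c_4 b4 = w; equivalently solve M c = w where the columns of M are b1, ..., b4.
Gaussian elimination on [M | w] yields c = (0, 3, -4, 4).
Check: 0·b1 + 3b2 - 4b3 + 4b4 = <-10, -13, -2, 1>.

<0, 3, -4, 4>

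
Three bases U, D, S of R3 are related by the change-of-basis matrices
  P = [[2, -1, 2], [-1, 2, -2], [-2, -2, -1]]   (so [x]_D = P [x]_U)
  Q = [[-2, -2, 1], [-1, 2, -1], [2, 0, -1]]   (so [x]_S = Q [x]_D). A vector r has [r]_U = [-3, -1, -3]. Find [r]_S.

[19, 14, -33]

Apply P to get D-coordinates [-11, 7, 11], then Q to get S-coordinates.
The result is [r]_S = [19, 14, -33].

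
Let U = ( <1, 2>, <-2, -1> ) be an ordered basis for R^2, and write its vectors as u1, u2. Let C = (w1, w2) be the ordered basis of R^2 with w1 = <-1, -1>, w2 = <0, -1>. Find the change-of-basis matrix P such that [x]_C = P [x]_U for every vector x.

Let M have columns uj and N have columns wj. Then for every x, N [x]_C = x = M [x]_U, so P = N^(-1) M.
Since det N = 1, N^(-1) has integer entries; multiplying gives P = [[-1, 2], [-1, -1]].

[[-1, 2], [-1, -1]]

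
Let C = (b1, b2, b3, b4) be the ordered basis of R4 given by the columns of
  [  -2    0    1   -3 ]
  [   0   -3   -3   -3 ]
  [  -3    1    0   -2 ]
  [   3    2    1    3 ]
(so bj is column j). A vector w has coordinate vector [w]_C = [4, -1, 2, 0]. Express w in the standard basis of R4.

[-6, -3, -13, 12]

w = M [w]_C, where M has columns b1, ..., b4.
Carrying out the matrix-vector product, w = [-6, -3, -13, 12].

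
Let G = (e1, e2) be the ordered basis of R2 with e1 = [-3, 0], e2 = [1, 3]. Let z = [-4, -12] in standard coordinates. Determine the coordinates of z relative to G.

[0, -4]

Write z = c_1 e1 + c_2 e2 and solve for the c_i.
System: -3c_1 + c_2 = -4, 0c_1 + 3c_2 = -12; solving gives c_1 = 0, c_2 = -4.
Check: 0·e1 - 4e2 = [-4, -12].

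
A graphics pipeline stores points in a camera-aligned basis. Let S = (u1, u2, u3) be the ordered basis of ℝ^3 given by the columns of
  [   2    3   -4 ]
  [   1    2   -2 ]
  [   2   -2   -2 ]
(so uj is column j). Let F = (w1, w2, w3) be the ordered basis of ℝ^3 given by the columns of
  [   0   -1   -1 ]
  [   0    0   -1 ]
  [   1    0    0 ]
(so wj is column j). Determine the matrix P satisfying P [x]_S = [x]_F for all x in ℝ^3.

Column j of P is [uj]_F, since P maps S-coordinates to F-coordinates.
Expressing u1 in F: u1 = 2w1 - w2 - w3, so column 1 of P is (2, -1, -1).
Doing the same for each uj gives P = [[2, -2, -2], [-1, -1, 2], [-1, -2, 2]].

[[2, -2, -2], [-1, -1, 2], [-1, -2, 2]]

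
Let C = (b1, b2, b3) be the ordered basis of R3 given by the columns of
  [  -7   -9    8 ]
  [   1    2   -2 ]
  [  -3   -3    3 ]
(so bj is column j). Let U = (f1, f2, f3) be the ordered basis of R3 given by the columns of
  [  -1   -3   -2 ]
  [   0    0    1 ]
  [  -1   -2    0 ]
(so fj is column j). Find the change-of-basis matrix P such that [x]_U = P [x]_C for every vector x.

[[-1, -1, -1], [2, 2, -1], [1, 2, -2]]

Take x = bj: its C-coordinates are the j-th standard unit vector, so P e_j — column j of P — equals [bj]_U.
b1 = -f1 + 2f2 + f3, giving column 1 = (-1, 2, 1); repeating for each j gives P = [[-1, -1, -1], [2, 2, -1], [1, 2, -2]].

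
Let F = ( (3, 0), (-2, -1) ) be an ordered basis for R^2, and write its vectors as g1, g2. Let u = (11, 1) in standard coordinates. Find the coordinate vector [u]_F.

[u]_F is the unique c with M c = u, where M has columns g1, g2.
System: 3c_1 - 2c_2 = 11, 0c_1 - c_2 = 1; solving gives c_1 = 3, c_2 = -1.
Check: 3g1 - g2 = (11, 1).

(3, -1)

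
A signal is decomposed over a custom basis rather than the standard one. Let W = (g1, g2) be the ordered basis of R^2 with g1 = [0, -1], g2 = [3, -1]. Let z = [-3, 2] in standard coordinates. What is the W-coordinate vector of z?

[-1, -1]

We seek scalars with c_1 g1 + c_2 g2 = z; equivalently solve M c = z where the columns of M are g1, g2.
System: 0c_1 + 3c_2 = -3, -c_1 - c_2 = 2; solving gives c_1 = -1, c_2 = -1.
Check: -g1 - g2 = [-3, 2].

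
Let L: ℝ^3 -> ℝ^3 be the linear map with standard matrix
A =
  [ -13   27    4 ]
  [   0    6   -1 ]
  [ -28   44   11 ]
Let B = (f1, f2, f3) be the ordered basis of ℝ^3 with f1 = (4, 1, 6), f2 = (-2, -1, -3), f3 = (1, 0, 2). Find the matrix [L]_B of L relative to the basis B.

[[0, -2, -2], [0, 1, 0], [-1, -3, 3]]

The j-th column of [L]_B is [L(fj)]_B.
L(f1) = A f1 = (-1, 0, -2) = 0·f1 + 0·f2 - f3, so column 1 is (0, 0, -1).
Repeating for f2, f3 and assembling the columns gives [[0, -2, -2], [0, 1, 0], [-1, -3, 3]].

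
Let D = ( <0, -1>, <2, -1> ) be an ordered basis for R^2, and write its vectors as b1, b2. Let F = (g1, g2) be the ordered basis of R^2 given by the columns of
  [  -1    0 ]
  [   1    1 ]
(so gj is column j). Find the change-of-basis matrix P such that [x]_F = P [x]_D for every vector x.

[[0, -2], [-1, 1]]

Let M have columns bj and N have columns gj. Then for every x, N [x]_F = x = M [x]_D, so P = N^(-1) M.
Since det N = -1, N^(-1) has integer entries; multiplying gives P = [[0, -2], [-1, 1]].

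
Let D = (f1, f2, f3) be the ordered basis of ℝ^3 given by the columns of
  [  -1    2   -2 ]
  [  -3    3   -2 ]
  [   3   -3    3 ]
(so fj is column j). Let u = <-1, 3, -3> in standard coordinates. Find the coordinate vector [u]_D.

<-3, -2, 0>

We seek scalars with c_1 f1 + ... + c_3 f3 = u; equivalently solve M c = u where the columns of M are f1, ..., f3.
Solving this 3x3 system gives c = (-3, -2, 0).
Check: -3f1 - 2f2 + 0·f3 = <-1, 3, -3>.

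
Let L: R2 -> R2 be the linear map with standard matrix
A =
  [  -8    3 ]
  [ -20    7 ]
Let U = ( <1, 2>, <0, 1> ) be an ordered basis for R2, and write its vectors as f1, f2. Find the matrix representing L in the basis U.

[[-2, 3], [-2, 1]]

With P the matrix whose columns are f1, f2, [L]_U = P^(-1) A P.
Column by column: L(f1) = A f1 = <-2, -6>; its U-coordinates <-2, -2> give column 1.
Continuing for each basis vector yields [L]_U = [[-2, 3], [-2, 1]].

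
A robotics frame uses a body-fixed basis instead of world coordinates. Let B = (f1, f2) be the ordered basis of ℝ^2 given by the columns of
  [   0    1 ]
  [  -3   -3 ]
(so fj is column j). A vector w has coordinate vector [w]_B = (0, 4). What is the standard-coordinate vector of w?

w = M [w]_B, where M has columns f1, f2.
Carrying out the matrix-vector product, w = (4, -12).

(4, -12)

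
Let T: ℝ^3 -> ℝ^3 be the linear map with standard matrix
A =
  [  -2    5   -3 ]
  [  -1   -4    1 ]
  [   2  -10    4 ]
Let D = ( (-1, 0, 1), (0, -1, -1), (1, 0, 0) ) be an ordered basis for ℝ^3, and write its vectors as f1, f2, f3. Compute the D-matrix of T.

The j-th column of [T]_D is [T(fj)]_D.
T(f1) = A f1 = (-1, 2, 2) = 0·f1 - 2f2 - f3, so column 1 is (0, -2, -1).
Repeating for f2, f3 and assembling the columns gives [[0, 3, 3], [-2, -3, 1], [-1, 1, 1]].

[[0, 3, 3], [-2, -3, 1], [-1, 1, 1]]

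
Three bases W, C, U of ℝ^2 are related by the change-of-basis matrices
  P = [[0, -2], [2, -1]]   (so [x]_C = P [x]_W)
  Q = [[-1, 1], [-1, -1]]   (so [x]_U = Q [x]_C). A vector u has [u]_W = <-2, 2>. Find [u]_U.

First [u]_C = P [u]_W = <-4, -6>.
Then [u]_U = Q [u]_C = <-2, 10>.

<-2, 10>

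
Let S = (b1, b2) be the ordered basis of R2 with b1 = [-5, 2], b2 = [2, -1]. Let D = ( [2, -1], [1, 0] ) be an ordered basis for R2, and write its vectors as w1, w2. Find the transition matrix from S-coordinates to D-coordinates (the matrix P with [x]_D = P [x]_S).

[[-2, 1], [-1, 0]]

Take x = bj: its S-coordinates are the j-th standard unit vector, so P e_j — column j of P — equals [bj]_D.
b1 = -2w1 - w2, giving column 1 = [-2, -1]; repeating for each j gives P = [[-2, 1], [-1, 0]].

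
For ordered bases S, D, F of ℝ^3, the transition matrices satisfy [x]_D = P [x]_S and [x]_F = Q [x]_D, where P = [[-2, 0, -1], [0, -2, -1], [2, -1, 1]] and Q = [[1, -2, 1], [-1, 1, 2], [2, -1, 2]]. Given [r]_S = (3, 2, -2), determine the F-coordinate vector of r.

(2, 6, -2)

Composing the changes, [r]_F = Q P [r]_S.
Q P = [[0, 3, 2], [6, -4, 2], [0, 0, 1]]; applying this to (3, 2, -2) gives (2, 6, -2).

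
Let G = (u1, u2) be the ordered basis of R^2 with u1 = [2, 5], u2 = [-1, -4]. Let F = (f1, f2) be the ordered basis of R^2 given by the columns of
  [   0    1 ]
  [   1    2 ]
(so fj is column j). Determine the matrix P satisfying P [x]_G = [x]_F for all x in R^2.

Let M have columns uj and N have columns fj. Then for every x, N [x]_F = x = M [x]_G, so P = N^(-1) M.
Since det N = -1, N^(-1) has integer entries; multiplying gives P = [[1, -2], [2, -1]].

[[1, -2], [2, -1]]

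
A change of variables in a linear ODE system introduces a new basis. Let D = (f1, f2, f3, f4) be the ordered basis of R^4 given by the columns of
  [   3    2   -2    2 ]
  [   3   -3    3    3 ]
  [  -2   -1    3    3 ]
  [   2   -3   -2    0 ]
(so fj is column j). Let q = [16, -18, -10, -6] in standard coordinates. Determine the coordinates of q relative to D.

[0, 4, -3, 1]

We seek scalars with c_1 f1 + ... + c_4 f4 = q; equivalently solve M c = q where the columns of M are f1, ..., f4.
Solving this 4x4 system gives c = (0, 4, -3, 1).
Check: 0·f1 + 4f2 - 3f3 + f4 = [16, -18, -10, -6].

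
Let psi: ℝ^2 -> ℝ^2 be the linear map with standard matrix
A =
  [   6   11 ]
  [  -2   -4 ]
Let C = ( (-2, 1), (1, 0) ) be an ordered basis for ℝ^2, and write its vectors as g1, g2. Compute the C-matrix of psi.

Let P have columns g1, g2. Then [psi]_C = P^(-1) A P.
Here det P = -1, so P^(-1) is integer; computing A P first and then P^(-1)(A P) gives [[0, -2], [-1, 2]].

[[0, -2], [-1, 2]]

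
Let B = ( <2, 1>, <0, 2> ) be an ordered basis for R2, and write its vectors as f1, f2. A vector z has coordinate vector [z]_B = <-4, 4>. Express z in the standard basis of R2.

<-8, 4>

The coordinates say z = -4f1 + 4f2; adding the scaled basis vectors gives <-8, 4>.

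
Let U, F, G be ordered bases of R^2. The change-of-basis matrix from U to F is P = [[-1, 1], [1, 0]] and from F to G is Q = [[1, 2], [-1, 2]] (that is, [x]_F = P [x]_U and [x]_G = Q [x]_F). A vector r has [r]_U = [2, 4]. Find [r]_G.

Composing the changes, [r]_G = Q P [r]_U.
Q P = [[1, 1], [3, -1]]; applying this to [2, 4] gives [6, 2].

[6, 2]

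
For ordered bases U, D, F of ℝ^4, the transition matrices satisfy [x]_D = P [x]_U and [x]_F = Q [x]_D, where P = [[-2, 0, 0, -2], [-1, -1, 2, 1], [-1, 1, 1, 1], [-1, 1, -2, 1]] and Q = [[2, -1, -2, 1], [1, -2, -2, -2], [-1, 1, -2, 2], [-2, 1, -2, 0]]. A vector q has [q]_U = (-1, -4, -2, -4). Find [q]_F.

Composing the changes, [q]_F = Q P [q]_U.
Q P = [[-2, 0, -6, -6], [4, -2, -2, -8], [1, -1, -4, 3], [5, -3, 0, 3]]; applying this to (-1, -4, -2, -4) gives (38, 40, -1, -5).

(38, 40, -1, -5)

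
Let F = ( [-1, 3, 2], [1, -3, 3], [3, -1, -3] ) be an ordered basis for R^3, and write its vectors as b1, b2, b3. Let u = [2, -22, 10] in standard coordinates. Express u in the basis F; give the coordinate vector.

We seek scalars with c_1 b1 + ... + c_3 b3 = u; equivalently solve M c = u where the columns of M are b1, ..., b3.
Solving this 3x3 system gives c = (-4, 4, -2).
Check: -4b1 + 4b2 - 2b3 = [2, -22, 10].

[-4, 4, -2]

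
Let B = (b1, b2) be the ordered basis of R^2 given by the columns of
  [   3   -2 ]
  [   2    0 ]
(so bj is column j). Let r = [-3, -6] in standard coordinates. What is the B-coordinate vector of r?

[-3, -3]

We seek scalars with c_1 b1 + c_2 b2 = r; equivalently solve M c = r where the columns of M are b1, b2.
System: 3c_1 - 2c_2 = -3, 2c_1 + 0c_2 = -6; solving gives c_1 = -3, c_2 = -3.
Check: -3b1 - 3b2 = [-3, -6].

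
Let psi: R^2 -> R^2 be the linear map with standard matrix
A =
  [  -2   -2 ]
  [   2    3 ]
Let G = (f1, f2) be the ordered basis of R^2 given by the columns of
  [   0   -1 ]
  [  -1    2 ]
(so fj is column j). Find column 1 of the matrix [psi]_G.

Column 1 of [psi]_G is the G-coordinate vector of psi(f1).
In standard coordinates psi(f1) = A f1 = (2, -3).
Converting to G: (2, -3) = -f1 - 2f2, so the coordinate vector is (-1, -2).

(-1, -2)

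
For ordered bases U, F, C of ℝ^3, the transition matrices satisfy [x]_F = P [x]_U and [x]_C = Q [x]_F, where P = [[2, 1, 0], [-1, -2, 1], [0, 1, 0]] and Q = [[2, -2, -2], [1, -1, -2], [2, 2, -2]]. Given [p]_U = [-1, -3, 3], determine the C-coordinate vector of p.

First [p]_F = P [p]_U = [-5, 10, -3].
Then [p]_C = Q [p]_F = [-24, -9, 16].

[-24, -9, 16]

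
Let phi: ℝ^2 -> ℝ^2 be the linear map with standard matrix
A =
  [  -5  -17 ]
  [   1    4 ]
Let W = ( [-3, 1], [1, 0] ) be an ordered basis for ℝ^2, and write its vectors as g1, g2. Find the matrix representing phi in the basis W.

[[1, 1], [1, -2]]

Let P have columns g1, g2. Then [phi]_W = P^(-1) A P.
Here det P = -1, so P^(-1) is integer; computing A P first and then P^(-1)(A P) gives [[1, 1], [1, -2]].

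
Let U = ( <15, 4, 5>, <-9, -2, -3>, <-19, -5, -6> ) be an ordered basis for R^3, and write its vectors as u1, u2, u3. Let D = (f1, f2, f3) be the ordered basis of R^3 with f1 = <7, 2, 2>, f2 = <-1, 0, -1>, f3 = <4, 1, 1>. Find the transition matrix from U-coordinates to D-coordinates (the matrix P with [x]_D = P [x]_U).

Column j of P is [uj]_D, since P maps U-coordinates to D-coordinates.
Expressing u1 in D: u1 = 2f1 - f2 + 0·f3, so column 1 of P is <2, -1, 0>.
Doing the same for each uj gives P = [[2, 0, -2], [-1, 1, 1], [0, -2, -1]].

[[2, 0, -2], [-1, 1, 1], [0, -2, -1]]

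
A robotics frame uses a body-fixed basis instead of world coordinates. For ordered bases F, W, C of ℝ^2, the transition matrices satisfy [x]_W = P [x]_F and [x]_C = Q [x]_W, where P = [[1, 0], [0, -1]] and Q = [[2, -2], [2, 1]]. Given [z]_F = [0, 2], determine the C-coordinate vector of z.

[4, -2]

Composing the changes, [z]_C = Q P [z]_F.
Q P = [[2, 2], [2, -1]]; applying this to [0, 2] gives [4, -2].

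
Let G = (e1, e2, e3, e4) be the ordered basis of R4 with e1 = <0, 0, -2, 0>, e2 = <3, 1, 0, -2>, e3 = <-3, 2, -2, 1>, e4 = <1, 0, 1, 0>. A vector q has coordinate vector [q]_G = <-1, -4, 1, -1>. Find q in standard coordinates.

The coordinates say q = -e1 - 4e2 + e3 - e4; adding the scaled basis vectors gives <-16, -2, -1, 9>.

<-16, -2, -1, 9>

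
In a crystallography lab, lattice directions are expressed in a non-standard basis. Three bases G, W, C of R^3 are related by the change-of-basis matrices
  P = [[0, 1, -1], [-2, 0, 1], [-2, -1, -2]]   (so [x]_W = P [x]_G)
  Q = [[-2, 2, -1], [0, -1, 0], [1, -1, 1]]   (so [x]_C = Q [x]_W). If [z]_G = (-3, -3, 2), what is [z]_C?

First [z]_W = P [z]_G = (-5, 8, 5).
Then [z]_C = Q [z]_W = (21, -8, -8).

(21, -8, -8)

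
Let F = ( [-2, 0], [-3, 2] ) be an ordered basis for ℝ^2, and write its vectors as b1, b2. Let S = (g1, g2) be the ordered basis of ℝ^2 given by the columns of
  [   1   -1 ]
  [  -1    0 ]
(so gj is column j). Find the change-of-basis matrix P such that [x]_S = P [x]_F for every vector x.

[[0, -2], [2, 1]]

Column j of P is [bj]_S, since P maps F-coordinates to S-coordinates.
Expressing b1 in S: b1 = 0·g1 + 2g2, so column 1 of P is [0, 2].
Doing the same for each bj gives P = [[0, -2], [2, 1]].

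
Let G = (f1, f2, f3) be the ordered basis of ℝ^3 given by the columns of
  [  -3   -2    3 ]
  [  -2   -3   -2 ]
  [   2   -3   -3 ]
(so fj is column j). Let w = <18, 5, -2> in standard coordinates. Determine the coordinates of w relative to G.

We seek scalars with c_1 f1 + ... + c_3 f3 = w; equivalently solve M c = w where the columns of M are f1, ..., f3.
Row-reducing the augmented matrix [M | w] gives c = (-1, -3, 3).
Check: -f1 - 3f2 + 3f3 = <18, 5, -2>.

<-1, -3, 3>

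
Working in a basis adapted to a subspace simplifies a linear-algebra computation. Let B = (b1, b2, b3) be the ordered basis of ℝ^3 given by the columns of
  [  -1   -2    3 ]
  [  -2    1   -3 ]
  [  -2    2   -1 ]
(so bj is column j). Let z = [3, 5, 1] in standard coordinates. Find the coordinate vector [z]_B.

[-2, -2, -1]

We seek scalars with c_1 b1 + ... + c_3 b3 = z; equivalently solve M c = z where the columns of M are b1, ..., b3.
Solving this 3x3 system gives c = (-2, -2, -1).
Check: -2b1 - 2b2 - b3 = [3, 5, 1].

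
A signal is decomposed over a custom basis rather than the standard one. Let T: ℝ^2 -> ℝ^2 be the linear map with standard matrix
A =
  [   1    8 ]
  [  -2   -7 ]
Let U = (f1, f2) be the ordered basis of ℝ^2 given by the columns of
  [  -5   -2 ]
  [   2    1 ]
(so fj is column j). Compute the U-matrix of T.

[[-3, 0], [2, -3]]

With P the matrix whose columns are f1, f2, [T]_U = P^(-1) A P.
Column by column: T(f1) = A f1 = [11, -4]; its U-coordinates [-3, 2] give column 1.
Continuing for each basis vector yields [T]_U = [[-3, 0], [2, -3]].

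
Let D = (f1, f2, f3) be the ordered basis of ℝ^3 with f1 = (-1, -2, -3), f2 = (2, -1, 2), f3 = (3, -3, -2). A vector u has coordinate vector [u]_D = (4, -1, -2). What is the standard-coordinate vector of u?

The coordinates say u = 4f1 - f2 - 2f3; adding the scaled basis vectors gives (-12, -1, -10).

(-12, -1, -10)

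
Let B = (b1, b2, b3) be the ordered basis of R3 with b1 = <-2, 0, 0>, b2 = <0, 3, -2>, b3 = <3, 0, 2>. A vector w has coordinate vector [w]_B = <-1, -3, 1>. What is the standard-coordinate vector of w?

<5, -9, 8>

By definition w = -b1 - 3b2 + b3.
Summing componentwise gives <5, -9, 8>.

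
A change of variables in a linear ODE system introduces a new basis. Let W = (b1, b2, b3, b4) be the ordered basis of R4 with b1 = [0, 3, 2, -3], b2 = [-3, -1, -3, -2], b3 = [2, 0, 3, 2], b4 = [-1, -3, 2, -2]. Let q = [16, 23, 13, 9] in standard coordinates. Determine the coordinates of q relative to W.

We seek scalars with c_1 b1 + ... + c_4 b4 = q; equivalently solve M c = q where the columns of M are b1, ..., b4.
Solving this 4x4 system gives c = (3, -2, 3, -4).
Check: 3b1 - 2b2 + 3b3 - 4b4 = [16, 23, 13, 9].

[3, -2, 3, -4]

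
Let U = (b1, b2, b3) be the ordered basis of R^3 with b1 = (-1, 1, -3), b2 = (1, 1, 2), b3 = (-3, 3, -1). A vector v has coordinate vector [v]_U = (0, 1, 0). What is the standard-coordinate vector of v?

(1, 1, 2)

By definition v = 0·b1 + b2 + 0·b3.
Summing componentwise gives (1, 1, 2).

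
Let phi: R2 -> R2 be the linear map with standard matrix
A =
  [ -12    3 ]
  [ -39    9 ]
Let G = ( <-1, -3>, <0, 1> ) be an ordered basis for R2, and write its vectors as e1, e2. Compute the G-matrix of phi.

Let P have columns e1, e2. Then [phi]_G = P^(-1) A P.
Here det P = -1, so P^(-1) is integer; computing A P first and then P^(-1)(A P) gives [[-3, -3], [3, 0]].

[[-3, -3], [3, 0]]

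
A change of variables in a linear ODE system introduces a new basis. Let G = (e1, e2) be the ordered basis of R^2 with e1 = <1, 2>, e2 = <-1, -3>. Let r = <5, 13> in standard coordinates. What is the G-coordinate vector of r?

<2, -3>

[r]_G is the unique c with M c = r, where M has columns e1, e2.
System: c_1 - c_2 = 5, 2c_1 - 3c_2 = 13; solving gives c_1 = 2, c_2 = -3.
Check: 2e1 - 3e2 = <5, 13>.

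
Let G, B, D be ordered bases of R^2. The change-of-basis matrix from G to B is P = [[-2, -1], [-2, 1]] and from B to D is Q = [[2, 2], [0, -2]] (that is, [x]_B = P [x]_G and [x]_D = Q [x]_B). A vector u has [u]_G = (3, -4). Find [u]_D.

Apply P to get B-coordinates (-2, -10), then Q to get D-coordinates.
The result is [u]_D = (-24, 20).

(-24, 20)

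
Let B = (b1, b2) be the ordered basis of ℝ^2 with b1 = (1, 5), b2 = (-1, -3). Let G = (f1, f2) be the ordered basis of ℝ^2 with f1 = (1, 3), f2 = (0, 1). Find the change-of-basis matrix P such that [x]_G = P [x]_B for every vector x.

[[1, -1], [2, 0]]

Column j of P is [bj]_G, since P maps B-coordinates to G-coordinates.
Expressing b1 in G: b1 = f1 + 2f2, so column 1 of P is (1, 2).
Doing the same for each bj gives P = [[1, -1], [2, 0]].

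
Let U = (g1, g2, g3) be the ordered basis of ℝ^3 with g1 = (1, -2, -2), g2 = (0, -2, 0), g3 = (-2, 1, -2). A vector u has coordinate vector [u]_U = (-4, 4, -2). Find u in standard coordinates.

(0, -2, 12)

By definition u = -4g1 + 4g2 - 2g3.
Summing componentwise gives (0, -2, 12).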